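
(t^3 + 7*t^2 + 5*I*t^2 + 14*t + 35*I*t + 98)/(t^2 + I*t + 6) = (t^2 + 7*t*(1 + I) + 49*I)/(t + 3*I)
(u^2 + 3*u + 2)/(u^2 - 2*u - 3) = (u + 2)/(u - 3)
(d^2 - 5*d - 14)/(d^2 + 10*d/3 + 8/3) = 3*(d - 7)/(3*d + 4)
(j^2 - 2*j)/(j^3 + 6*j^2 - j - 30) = j/(j^2 + 8*j + 15)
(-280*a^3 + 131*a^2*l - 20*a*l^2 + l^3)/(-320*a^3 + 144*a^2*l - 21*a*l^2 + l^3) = (7*a - l)/(8*a - l)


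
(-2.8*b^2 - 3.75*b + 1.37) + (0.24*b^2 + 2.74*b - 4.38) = -2.56*b^2 - 1.01*b - 3.01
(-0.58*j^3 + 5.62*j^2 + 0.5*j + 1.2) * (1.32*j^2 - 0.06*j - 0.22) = -0.7656*j^5 + 7.4532*j^4 + 0.4504*j^3 + 0.3176*j^2 - 0.182*j - 0.264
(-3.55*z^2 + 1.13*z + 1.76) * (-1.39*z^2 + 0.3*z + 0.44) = 4.9345*z^4 - 2.6357*z^3 - 3.6694*z^2 + 1.0252*z + 0.7744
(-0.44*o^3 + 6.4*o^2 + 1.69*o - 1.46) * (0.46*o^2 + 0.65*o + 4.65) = -0.2024*o^5 + 2.658*o^4 + 2.8914*o^3 + 30.1869*o^2 + 6.9095*o - 6.789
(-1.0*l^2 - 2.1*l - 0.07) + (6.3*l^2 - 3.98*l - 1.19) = 5.3*l^2 - 6.08*l - 1.26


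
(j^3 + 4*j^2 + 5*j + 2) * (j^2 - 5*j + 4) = j^5 - j^4 - 11*j^3 - 7*j^2 + 10*j + 8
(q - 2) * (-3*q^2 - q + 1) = -3*q^3 + 5*q^2 + 3*q - 2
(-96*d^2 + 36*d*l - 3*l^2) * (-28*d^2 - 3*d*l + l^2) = 2688*d^4 - 720*d^3*l - 120*d^2*l^2 + 45*d*l^3 - 3*l^4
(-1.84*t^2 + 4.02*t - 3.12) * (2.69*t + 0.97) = -4.9496*t^3 + 9.029*t^2 - 4.4934*t - 3.0264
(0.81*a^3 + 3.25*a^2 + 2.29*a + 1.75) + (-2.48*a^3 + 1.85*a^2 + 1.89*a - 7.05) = -1.67*a^3 + 5.1*a^2 + 4.18*a - 5.3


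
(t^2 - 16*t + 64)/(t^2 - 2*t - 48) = (t - 8)/(t + 6)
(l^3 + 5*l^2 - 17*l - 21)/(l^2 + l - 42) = (l^2 - 2*l - 3)/(l - 6)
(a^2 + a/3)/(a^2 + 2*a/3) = (3*a + 1)/(3*a + 2)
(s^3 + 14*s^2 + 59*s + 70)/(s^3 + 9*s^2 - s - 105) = (s + 2)/(s - 3)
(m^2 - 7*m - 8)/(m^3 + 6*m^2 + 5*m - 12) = (m^2 - 7*m - 8)/(m^3 + 6*m^2 + 5*m - 12)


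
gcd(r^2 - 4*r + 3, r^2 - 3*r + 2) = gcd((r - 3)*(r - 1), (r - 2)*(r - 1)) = r - 1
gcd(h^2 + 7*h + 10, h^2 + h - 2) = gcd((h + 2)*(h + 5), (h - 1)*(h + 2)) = h + 2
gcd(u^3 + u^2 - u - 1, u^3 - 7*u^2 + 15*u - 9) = u - 1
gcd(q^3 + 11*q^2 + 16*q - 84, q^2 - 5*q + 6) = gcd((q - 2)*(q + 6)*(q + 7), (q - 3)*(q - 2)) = q - 2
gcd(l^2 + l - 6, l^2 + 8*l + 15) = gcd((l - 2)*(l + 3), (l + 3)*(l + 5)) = l + 3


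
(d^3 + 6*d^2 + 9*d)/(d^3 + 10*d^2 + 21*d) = (d + 3)/(d + 7)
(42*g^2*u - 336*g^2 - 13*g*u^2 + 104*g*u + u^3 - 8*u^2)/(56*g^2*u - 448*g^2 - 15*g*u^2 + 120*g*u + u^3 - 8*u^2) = (-6*g + u)/(-8*g + u)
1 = 1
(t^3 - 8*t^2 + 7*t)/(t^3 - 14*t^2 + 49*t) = (t - 1)/(t - 7)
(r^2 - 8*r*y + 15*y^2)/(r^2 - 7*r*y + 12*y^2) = (-r + 5*y)/(-r + 4*y)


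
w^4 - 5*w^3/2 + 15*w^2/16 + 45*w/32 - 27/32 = (w - 3/2)*(w - 1)*(w - 3/4)*(w + 3/4)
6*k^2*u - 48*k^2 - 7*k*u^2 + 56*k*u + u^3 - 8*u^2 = (-6*k + u)*(-k + u)*(u - 8)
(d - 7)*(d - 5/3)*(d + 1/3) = d^3 - 25*d^2/3 + 79*d/9 + 35/9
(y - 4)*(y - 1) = y^2 - 5*y + 4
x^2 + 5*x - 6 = (x - 1)*(x + 6)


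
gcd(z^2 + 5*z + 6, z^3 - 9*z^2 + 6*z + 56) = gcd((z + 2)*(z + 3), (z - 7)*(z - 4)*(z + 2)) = z + 2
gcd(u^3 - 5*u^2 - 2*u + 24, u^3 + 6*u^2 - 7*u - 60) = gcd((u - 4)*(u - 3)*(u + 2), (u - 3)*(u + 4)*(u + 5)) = u - 3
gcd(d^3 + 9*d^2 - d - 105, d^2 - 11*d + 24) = d - 3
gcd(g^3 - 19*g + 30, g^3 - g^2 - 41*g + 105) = g - 3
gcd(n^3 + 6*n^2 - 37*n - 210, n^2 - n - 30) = n^2 - n - 30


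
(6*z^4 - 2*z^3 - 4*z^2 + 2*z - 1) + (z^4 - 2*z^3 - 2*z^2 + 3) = 7*z^4 - 4*z^3 - 6*z^2 + 2*z + 2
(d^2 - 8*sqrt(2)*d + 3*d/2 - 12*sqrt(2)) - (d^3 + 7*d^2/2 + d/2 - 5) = -d^3 - 5*d^2/2 - 8*sqrt(2)*d + d - 12*sqrt(2) + 5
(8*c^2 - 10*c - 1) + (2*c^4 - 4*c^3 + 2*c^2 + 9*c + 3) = 2*c^4 - 4*c^3 + 10*c^2 - c + 2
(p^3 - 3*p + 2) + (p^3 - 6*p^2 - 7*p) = 2*p^3 - 6*p^2 - 10*p + 2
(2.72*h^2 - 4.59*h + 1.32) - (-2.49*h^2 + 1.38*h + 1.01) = 5.21*h^2 - 5.97*h + 0.31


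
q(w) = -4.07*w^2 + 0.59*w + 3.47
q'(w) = 0.59 - 8.14*w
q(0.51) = 2.71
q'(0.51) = -3.56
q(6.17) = -147.83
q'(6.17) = -49.63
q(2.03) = -12.10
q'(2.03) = -15.93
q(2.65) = -23.55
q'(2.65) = -20.98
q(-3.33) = -43.63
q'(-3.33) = 27.70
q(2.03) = -12.10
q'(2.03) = -15.93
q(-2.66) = -26.90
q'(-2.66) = 22.24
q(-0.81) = 0.32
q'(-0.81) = 7.18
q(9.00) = -320.89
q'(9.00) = -72.67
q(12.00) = -575.53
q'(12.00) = -97.09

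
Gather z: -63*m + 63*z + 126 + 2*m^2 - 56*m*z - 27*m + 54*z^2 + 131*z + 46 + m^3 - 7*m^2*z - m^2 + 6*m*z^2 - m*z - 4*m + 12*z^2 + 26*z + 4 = m^3 + m^2 - 94*m + z^2*(6*m + 66) + z*(-7*m^2 - 57*m + 220) + 176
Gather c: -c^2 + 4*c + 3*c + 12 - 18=-c^2 + 7*c - 6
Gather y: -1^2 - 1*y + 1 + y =0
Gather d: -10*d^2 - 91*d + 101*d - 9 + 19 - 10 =-10*d^2 + 10*d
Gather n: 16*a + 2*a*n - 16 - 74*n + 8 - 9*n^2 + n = 16*a - 9*n^2 + n*(2*a - 73) - 8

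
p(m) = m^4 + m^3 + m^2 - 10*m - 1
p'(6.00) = 974.00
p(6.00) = 1487.00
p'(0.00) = -10.00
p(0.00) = -1.00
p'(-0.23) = -10.35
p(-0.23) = 1.34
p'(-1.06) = -13.51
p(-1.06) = 10.80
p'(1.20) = 3.63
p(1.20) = -7.76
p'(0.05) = -9.89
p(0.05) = -1.50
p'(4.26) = 362.20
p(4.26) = 381.19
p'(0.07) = -9.84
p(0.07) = -1.69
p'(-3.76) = -187.74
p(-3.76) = 197.45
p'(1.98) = 36.77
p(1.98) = 6.25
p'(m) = 4*m^3 + 3*m^2 + 2*m - 10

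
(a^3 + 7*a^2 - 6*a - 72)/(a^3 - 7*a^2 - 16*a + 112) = (a^2 + 3*a - 18)/(a^2 - 11*a + 28)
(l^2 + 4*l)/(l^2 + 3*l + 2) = l*(l + 4)/(l^2 + 3*l + 2)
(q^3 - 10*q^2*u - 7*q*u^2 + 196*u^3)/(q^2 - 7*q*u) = q - 3*u - 28*u^2/q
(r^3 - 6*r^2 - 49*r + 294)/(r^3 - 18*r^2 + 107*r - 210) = (r + 7)/(r - 5)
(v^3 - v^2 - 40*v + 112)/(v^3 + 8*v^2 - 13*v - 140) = (v - 4)/(v + 5)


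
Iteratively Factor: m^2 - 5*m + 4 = (m - 4)*(m - 1)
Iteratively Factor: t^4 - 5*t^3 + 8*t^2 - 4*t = (t - 1)*(t^3 - 4*t^2 + 4*t) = (t - 2)*(t - 1)*(t^2 - 2*t) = t*(t - 2)*(t - 1)*(t - 2)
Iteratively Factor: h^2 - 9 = (h + 3)*(h - 3)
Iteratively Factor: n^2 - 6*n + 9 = (n - 3)*(n - 3)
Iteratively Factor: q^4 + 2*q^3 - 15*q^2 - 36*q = (q + 3)*(q^3 - q^2 - 12*q) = q*(q + 3)*(q^2 - q - 12) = q*(q - 4)*(q + 3)*(q + 3)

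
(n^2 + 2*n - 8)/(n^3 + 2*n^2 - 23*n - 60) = (n - 2)/(n^2 - 2*n - 15)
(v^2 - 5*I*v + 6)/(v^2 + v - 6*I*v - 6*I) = (v + I)/(v + 1)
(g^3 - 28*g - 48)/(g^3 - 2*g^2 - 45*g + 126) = (g^2 + 6*g + 8)/(g^2 + 4*g - 21)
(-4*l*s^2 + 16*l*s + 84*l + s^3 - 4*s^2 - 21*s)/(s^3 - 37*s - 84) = (-4*l + s)/(s + 4)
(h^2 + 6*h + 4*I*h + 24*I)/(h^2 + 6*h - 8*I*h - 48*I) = (h + 4*I)/(h - 8*I)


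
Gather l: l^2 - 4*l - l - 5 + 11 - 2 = l^2 - 5*l + 4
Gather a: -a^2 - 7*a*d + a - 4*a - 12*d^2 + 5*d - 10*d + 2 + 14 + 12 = -a^2 + a*(-7*d - 3) - 12*d^2 - 5*d + 28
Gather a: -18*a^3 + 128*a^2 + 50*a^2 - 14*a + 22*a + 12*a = -18*a^3 + 178*a^2 + 20*a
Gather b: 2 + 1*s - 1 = s + 1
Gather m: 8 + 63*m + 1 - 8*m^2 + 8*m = -8*m^2 + 71*m + 9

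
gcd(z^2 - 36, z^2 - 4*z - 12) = z - 6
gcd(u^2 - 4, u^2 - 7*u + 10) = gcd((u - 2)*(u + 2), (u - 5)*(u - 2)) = u - 2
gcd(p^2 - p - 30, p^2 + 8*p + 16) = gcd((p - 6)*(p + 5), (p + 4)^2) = 1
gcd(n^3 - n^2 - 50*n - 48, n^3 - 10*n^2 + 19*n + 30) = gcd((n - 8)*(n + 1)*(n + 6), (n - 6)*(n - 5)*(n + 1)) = n + 1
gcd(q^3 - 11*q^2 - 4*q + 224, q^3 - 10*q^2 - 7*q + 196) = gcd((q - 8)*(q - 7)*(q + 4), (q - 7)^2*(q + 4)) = q^2 - 3*q - 28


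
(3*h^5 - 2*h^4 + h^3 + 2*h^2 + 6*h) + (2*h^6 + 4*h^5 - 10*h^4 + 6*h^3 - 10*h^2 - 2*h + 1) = 2*h^6 + 7*h^5 - 12*h^4 + 7*h^3 - 8*h^2 + 4*h + 1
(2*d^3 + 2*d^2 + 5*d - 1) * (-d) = -2*d^4 - 2*d^3 - 5*d^2 + d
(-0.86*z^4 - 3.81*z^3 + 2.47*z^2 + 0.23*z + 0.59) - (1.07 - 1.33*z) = -0.86*z^4 - 3.81*z^3 + 2.47*z^2 + 1.56*z - 0.48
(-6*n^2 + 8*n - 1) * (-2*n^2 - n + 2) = 12*n^4 - 10*n^3 - 18*n^2 + 17*n - 2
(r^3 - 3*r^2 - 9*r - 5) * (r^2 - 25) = r^5 - 3*r^4 - 34*r^3 + 70*r^2 + 225*r + 125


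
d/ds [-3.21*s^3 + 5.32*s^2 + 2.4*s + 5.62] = -9.63*s^2 + 10.64*s + 2.4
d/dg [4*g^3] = 12*g^2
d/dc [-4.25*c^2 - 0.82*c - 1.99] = -8.5*c - 0.82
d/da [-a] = -1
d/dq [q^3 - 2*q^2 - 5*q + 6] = 3*q^2 - 4*q - 5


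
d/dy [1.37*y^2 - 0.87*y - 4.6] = 2.74*y - 0.87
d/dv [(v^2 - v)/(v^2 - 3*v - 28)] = 2*(-v^2 - 28*v + 14)/(v^4 - 6*v^3 - 47*v^2 + 168*v + 784)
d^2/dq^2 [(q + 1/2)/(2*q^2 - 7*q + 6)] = (12*(1 - q)*(2*q^2 - 7*q + 6) + (2*q + 1)*(4*q - 7)^2)/(2*q^2 - 7*q + 6)^3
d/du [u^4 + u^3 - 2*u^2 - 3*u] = 4*u^3 + 3*u^2 - 4*u - 3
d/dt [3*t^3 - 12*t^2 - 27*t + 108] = 9*t^2 - 24*t - 27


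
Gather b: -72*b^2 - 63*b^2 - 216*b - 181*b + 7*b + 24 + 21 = -135*b^2 - 390*b + 45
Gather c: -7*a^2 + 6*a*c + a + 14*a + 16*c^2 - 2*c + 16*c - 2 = -7*a^2 + 15*a + 16*c^2 + c*(6*a + 14) - 2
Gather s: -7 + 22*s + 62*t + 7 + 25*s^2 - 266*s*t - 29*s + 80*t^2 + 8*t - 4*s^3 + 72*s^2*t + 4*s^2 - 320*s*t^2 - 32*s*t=-4*s^3 + s^2*(72*t + 29) + s*(-320*t^2 - 298*t - 7) + 80*t^2 + 70*t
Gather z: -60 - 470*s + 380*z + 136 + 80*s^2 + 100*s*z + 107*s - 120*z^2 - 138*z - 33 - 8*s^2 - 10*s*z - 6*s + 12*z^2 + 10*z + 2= 72*s^2 - 369*s - 108*z^2 + z*(90*s + 252) + 45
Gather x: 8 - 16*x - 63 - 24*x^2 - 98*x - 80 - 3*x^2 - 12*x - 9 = -27*x^2 - 126*x - 144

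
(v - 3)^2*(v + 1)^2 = v^4 - 4*v^3 - 2*v^2 + 12*v + 9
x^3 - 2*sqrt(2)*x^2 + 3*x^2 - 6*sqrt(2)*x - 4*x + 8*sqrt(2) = (x - 1)*(x + 4)*(x - 2*sqrt(2))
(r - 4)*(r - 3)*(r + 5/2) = r^3 - 9*r^2/2 - 11*r/2 + 30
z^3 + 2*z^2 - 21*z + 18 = (z - 3)*(z - 1)*(z + 6)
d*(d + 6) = d^2 + 6*d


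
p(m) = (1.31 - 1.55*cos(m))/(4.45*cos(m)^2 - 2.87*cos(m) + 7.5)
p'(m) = (1.31 - 1.55*cos(m))*(8.9*sin(m)*cos(m) - 2.87*sin(m))/(4.45*cos(m)^2 - 2.87*cos(m) + 7.5)^2 + 1.55*sin(m)/(4.45*cos(m)^2 - 2.87*cos(m) + 7.5) = (-6.8975*cos(m)^2 + 11.659*cos(m) + 7.8653)*sin(m)/(19.8025*cos(m)^4 - 25.543*cos(m)^3 + 74.9869*cos(m)^2 - 43.05*cos(m) + 56.25)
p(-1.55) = 0.17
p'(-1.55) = -0.15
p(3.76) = 0.20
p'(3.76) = 0.02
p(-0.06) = -0.03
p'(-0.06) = -0.01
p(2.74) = 0.20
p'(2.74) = -0.02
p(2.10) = 0.21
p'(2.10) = 0.00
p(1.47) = 0.16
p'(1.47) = 0.17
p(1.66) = 0.19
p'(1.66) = 0.11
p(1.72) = 0.19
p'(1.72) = 0.09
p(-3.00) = 0.19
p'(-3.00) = 0.01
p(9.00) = 0.20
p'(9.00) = -0.02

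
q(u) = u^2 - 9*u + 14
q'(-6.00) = -21.00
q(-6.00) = 104.00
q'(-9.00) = -27.00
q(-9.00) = 176.00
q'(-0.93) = -10.86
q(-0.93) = 23.23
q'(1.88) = -5.24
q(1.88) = 0.61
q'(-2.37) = -13.74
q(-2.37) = 40.95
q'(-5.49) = -19.98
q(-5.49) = 93.55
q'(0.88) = -7.24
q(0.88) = 6.85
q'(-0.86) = -10.72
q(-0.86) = 22.48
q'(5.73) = 2.46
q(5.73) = -4.74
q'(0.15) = -8.70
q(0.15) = 12.67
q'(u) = 2*u - 9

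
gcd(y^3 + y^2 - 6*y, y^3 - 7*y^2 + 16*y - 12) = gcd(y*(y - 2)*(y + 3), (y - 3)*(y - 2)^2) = y - 2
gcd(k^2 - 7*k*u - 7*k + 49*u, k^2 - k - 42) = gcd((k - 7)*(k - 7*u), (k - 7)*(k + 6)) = k - 7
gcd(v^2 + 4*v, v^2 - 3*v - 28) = v + 4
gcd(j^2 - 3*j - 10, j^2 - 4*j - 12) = j + 2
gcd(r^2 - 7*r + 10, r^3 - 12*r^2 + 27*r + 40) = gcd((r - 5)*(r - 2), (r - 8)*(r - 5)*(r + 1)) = r - 5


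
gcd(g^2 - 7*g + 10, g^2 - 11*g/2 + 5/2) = g - 5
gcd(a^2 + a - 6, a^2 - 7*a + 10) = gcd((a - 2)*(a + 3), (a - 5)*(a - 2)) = a - 2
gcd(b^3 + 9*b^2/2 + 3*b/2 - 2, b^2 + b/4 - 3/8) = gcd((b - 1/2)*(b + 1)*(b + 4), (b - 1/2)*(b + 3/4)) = b - 1/2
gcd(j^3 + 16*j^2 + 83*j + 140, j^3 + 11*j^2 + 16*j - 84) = j + 7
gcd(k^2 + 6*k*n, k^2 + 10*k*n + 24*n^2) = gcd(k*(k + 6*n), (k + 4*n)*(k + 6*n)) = k + 6*n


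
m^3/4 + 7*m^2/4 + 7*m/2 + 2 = (m/4 + 1/4)*(m + 2)*(m + 4)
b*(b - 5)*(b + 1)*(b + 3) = b^4 - b^3 - 17*b^2 - 15*b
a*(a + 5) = a^2 + 5*a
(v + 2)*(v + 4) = v^2 + 6*v + 8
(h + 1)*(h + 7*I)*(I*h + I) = I*h^3 - 7*h^2 + 2*I*h^2 - 14*h + I*h - 7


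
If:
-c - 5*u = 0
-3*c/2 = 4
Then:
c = -8/3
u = 8/15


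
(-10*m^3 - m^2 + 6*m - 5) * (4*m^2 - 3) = -40*m^5 - 4*m^4 + 54*m^3 - 17*m^2 - 18*m + 15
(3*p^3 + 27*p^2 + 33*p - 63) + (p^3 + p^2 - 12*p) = 4*p^3 + 28*p^2 + 21*p - 63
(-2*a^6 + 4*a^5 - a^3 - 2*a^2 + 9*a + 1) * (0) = 0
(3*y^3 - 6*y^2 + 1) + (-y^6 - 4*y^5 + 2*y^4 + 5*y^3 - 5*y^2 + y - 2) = -y^6 - 4*y^5 + 2*y^4 + 8*y^3 - 11*y^2 + y - 1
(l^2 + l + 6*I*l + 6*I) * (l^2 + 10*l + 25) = l^4 + 11*l^3 + 6*I*l^3 + 35*l^2 + 66*I*l^2 + 25*l + 210*I*l + 150*I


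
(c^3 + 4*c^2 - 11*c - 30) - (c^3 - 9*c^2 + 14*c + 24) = 13*c^2 - 25*c - 54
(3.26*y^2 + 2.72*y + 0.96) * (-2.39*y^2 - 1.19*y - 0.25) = -7.7914*y^4 - 10.3802*y^3 - 6.3462*y^2 - 1.8224*y - 0.24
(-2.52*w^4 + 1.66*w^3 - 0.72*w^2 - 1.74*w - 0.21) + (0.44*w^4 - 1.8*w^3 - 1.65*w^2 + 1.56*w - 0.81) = -2.08*w^4 - 0.14*w^3 - 2.37*w^2 - 0.18*w - 1.02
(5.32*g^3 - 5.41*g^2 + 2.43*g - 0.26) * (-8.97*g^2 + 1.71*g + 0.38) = -47.7204*g^5 + 57.6249*g^4 - 29.0266*g^3 + 4.4317*g^2 + 0.4788*g - 0.0988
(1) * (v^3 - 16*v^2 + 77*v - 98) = v^3 - 16*v^2 + 77*v - 98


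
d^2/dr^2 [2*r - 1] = 0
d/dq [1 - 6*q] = -6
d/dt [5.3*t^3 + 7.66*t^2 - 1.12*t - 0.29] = 15.9*t^2 + 15.32*t - 1.12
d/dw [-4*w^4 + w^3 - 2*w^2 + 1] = w*(-16*w^2 + 3*w - 4)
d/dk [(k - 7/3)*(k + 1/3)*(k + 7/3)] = 3*k^2 + 2*k/3 - 49/9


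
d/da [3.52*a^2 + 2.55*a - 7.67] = 7.04*a + 2.55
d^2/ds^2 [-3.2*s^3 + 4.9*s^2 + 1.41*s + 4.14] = 9.8 - 19.2*s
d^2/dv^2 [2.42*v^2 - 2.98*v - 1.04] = 4.84000000000000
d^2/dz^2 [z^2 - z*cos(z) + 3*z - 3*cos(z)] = z*cos(z) + 2*sin(z) + 3*cos(z) + 2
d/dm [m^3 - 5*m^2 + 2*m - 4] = 3*m^2 - 10*m + 2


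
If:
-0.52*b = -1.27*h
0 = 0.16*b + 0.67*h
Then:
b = 0.00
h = 0.00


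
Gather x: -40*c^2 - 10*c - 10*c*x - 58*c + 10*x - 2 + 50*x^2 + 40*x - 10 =-40*c^2 - 68*c + 50*x^2 + x*(50 - 10*c) - 12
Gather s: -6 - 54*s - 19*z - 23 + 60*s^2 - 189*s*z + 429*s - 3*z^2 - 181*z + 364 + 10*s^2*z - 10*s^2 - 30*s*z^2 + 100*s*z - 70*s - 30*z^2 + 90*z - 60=s^2*(10*z + 50) + s*(-30*z^2 - 89*z + 305) - 33*z^2 - 110*z + 275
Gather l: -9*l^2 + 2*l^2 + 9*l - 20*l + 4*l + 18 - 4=-7*l^2 - 7*l + 14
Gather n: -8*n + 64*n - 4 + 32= 56*n + 28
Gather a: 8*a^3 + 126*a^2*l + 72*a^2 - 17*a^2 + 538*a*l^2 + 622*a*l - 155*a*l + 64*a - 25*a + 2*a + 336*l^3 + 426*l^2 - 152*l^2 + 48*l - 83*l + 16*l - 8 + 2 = 8*a^3 + a^2*(126*l + 55) + a*(538*l^2 + 467*l + 41) + 336*l^3 + 274*l^2 - 19*l - 6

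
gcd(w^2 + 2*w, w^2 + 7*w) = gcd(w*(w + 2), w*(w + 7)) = w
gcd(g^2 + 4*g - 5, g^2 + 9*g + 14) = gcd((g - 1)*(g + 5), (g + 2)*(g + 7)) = 1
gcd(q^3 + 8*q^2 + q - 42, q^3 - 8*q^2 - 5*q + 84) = q + 3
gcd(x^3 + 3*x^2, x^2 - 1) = 1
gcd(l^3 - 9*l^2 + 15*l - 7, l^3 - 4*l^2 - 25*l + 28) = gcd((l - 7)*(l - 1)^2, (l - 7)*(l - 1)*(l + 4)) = l^2 - 8*l + 7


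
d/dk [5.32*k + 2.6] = 5.32000000000000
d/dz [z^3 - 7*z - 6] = 3*z^2 - 7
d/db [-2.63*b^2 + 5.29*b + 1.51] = 5.29 - 5.26*b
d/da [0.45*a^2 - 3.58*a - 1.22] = 0.9*a - 3.58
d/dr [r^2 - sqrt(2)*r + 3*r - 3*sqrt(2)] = 2*r - sqrt(2) + 3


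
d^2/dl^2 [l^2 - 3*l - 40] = 2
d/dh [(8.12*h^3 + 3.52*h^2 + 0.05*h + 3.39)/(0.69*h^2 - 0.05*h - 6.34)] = (5.6028*h^4 - 0.812*h^3 - 154.6529*h^2 - 49.3118*h - 0.1475)/(0.4761*h^4 - 0.069*h^3 - 8.7467*h^2 + 0.634*h + 40.1956)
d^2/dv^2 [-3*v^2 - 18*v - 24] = -6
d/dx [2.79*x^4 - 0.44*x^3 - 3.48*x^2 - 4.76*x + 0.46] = 11.16*x^3 - 1.32*x^2 - 6.96*x - 4.76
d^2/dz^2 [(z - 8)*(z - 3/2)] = 2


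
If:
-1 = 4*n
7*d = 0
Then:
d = 0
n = -1/4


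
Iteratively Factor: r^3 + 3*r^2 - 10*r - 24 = (r - 3)*(r^2 + 6*r + 8) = (r - 3)*(r + 2)*(r + 4)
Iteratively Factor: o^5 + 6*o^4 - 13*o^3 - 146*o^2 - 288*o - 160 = (o - 5)*(o^4 + 11*o^3 + 42*o^2 + 64*o + 32) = (o - 5)*(o + 4)*(o^3 + 7*o^2 + 14*o + 8) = (o - 5)*(o + 2)*(o + 4)*(o^2 + 5*o + 4) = (o - 5)*(o + 2)*(o + 4)^2*(o + 1)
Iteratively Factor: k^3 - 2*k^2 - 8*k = (k)*(k^2 - 2*k - 8) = k*(k + 2)*(k - 4)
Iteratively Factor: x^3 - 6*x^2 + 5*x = (x - 1)*(x^2 - 5*x) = (x - 5)*(x - 1)*(x)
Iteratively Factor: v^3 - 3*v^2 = (v)*(v^2 - 3*v) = v^2*(v - 3)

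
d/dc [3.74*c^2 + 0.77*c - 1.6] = 7.48*c + 0.77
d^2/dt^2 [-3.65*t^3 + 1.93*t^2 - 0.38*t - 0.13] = 3.86 - 21.9*t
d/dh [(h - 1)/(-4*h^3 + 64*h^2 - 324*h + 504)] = (-h^3 + 16*h^2 - 81*h + (h - 1)*(3*h^2 - 32*h + 81) + 126)/(4*(h^3 - 16*h^2 + 81*h - 126)^2)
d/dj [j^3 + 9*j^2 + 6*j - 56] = 3*j^2 + 18*j + 6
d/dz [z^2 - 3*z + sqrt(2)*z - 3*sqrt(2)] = 2*z - 3 + sqrt(2)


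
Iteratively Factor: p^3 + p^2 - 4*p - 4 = (p + 2)*(p^2 - p - 2) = (p + 1)*(p + 2)*(p - 2)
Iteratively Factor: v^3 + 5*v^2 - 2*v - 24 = (v + 4)*(v^2 + v - 6) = (v + 3)*(v + 4)*(v - 2)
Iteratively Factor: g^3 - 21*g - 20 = (g - 5)*(g^2 + 5*g + 4) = (g - 5)*(g + 4)*(g + 1)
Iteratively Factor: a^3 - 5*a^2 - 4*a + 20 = (a - 2)*(a^2 - 3*a - 10) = (a - 5)*(a - 2)*(a + 2)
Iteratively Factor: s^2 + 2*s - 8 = (s - 2)*(s + 4)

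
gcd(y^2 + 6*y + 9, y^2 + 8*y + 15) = y + 3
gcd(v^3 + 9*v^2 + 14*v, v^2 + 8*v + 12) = v + 2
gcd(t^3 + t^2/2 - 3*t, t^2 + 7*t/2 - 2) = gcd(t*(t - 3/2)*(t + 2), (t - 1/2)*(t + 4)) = 1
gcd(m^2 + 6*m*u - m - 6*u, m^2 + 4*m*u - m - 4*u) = m - 1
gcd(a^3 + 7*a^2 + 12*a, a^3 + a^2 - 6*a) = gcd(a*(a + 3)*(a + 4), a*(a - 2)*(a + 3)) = a^2 + 3*a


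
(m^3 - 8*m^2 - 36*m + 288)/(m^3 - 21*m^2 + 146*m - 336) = (m + 6)/(m - 7)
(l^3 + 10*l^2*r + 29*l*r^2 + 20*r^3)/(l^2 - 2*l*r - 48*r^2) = (-l^3 - 10*l^2*r - 29*l*r^2 - 20*r^3)/(-l^2 + 2*l*r + 48*r^2)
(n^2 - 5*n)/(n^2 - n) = (n - 5)/(n - 1)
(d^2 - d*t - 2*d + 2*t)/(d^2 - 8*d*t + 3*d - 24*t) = (d^2 - d*t - 2*d + 2*t)/(d^2 - 8*d*t + 3*d - 24*t)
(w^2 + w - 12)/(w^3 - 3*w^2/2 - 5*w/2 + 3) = 2*(w^2 + w - 12)/(2*w^3 - 3*w^2 - 5*w + 6)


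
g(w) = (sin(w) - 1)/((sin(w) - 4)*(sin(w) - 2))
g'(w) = cos(w)/((sin(w) - 4)*(sin(w) - 2)) - (sin(w) - 1)*cos(w)/((sin(w) - 4)*(sin(w) - 2)^2) - (sin(w) - 1)*cos(w)/((sin(w) - 4)^2*(sin(w) - 2)) = (2*sin(w) + cos(w)^2 + 1)*cos(w)/((sin(w) - 4)^2*(sin(w) - 2)^2)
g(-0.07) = -0.13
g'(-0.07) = 0.03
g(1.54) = -0.00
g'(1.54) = 0.01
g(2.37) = -0.07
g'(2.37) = -0.11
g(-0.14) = -0.13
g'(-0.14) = 0.02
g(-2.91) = -0.13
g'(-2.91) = -0.02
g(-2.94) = -0.13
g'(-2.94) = -0.02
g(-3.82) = -0.08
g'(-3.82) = -0.10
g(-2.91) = -0.13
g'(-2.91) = -0.02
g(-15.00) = -0.13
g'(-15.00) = 0.00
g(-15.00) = -0.13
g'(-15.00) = 0.00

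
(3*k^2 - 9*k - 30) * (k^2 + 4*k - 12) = 3*k^4 + 3*k^3 - 102*k^2 - 12*k + 360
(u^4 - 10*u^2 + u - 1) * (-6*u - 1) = -6*u^5 - u^4 + 60*u^3 + 4*u^2 + 5*u + 1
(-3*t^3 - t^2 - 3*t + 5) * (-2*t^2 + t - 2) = 6*t^5 - t^4 + 11*t^3 - 11*t^2 + 11*t - 10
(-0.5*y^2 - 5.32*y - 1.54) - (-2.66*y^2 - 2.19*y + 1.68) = 2.16*y^2 - 3.13*y - 3.22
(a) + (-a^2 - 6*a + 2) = -a^2 - 5*a + 2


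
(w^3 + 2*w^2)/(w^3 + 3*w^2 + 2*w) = w/(w + 1)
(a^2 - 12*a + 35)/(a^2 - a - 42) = (a - 5)/(a + 6)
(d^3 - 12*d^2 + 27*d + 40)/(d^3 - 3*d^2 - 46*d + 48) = (d^2 - 4*d - 5)/(d^2 + 5*d - 6)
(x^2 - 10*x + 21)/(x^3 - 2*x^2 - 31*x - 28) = (x - 3)/(x^2 + 5*x + 4)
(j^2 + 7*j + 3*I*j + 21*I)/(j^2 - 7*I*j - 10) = (j^2 + j*(7 + 3*I) + 21*I)/(j^2 - 7*I*j - 10)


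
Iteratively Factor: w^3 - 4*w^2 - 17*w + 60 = (w - 3)*(w^2 - w - 20) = (w - 3)*(w + 4)*(w - 5)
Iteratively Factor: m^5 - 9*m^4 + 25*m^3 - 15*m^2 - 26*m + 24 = (m + 1)*(m^4 - 10*m^3 + 35*m^2 - 50*m + 24) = (m - 3)*(m + 1)*(m^3 - 7*m^2 + 14*m - 8) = (m - 4)*(m - 3)*(m + 1)*(m^2 - 3*m + 2) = (m - 4)*(m - 3)*(m - 2)*(m + 1)*(m - 1)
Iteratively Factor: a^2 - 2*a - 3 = (a + 1)*(a - 3)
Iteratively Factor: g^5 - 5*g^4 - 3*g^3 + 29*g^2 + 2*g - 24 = (g - 1)*(g^4 - 4*g^3 - 7*g^2 + 22*g + 24) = (g - 4)*(g - 1)*(g^3 - 7*g - 6) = (g - 4)*(g - 3)*(g - 1)*(g^2 + 3*g + 2) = (g - 4)*(g - 3)*(g - 1)*(g + 2)*(g + 1)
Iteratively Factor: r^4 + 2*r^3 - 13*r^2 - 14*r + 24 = (r - 1)*(r^3 + 3*r^2 - 10*r - 24) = (r - 3)*(r - 1)*(r^2 + 6*r + 8) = (r - 3)*(r - 1)*(r + 2)*(r + 4)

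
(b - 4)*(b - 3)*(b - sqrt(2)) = b^3 - 7*b^2 - sqrt(2)*b^2 + 7*sqrt(2)*b + 12*b - 12*sqrt(2)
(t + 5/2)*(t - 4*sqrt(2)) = t^2 - 4*sqrt(2)*t + 5*t/2 - 10*sqrt(2)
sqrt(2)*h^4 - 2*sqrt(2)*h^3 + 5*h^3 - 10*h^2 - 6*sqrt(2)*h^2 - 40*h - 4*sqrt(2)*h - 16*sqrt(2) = (h - 4)*(h + 2)*(h + 2*sqrt(2))*(sqrt(2)*h + 1)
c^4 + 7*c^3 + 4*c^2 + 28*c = c*(c + 7)*(c - 2*I)*(c + 2*I)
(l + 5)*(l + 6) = l^2 + 11*l + 30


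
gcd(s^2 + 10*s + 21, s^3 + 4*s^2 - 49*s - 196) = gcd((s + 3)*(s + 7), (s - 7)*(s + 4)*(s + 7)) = s + 7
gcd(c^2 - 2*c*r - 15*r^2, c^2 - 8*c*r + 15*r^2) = -c + 5*r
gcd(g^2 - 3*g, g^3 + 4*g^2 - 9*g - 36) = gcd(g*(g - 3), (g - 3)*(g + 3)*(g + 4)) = g - 3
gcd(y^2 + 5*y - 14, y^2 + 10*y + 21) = y + 7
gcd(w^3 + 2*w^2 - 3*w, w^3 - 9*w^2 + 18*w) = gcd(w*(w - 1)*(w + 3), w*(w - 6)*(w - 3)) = w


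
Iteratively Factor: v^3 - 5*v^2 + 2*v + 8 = (v - 2)*(v^2 - 3*v - 4) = (v - 2)*(v + 1)*(v - 4)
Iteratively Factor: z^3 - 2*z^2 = (z)*(z^2 - 2*z) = z*(z - 2)*(z)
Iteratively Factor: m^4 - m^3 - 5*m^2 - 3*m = (m + 1)*(m^3 - 2*m^2 - 3*m) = (m + 1)^2*(m^2 - 3*m) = m*(m + 1)^2*(m - 3)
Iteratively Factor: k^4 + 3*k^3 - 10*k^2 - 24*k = (k)*(k^3 + 3*k^2 - 10*k - 24) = k*(k - 3)*(k^2 + 6*k + 8) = k*(k - 3)*(k + 2)*(k + 4)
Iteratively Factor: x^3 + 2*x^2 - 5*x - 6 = (x - 2)*(x^2 + 4*x + 3) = (x - 2)*(x + 1)*(x + 3)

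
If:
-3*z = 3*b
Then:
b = -z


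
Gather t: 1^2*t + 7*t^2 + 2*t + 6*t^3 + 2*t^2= 6*t^3 + 9*t^2 + 3*t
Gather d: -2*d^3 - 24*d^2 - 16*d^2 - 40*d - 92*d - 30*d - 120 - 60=-2*d^3 - 40*d^2 - 162*d - 180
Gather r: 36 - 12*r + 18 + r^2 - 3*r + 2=r^2 - 15*r + 56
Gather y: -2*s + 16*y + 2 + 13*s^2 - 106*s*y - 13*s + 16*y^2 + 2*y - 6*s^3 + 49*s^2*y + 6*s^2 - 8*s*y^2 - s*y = -6*s^3 + 19*s^2 - 15*s + y^2*(16 - 8*s) + y*(49*s^2 - 107*s + 18) + 2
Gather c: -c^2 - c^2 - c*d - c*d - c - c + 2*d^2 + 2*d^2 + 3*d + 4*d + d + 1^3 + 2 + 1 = -2*c^2 + c*(-2*d - 2) + 4*d^2 + 8*d + 4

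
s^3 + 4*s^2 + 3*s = s*(s + 1)*(s + 3)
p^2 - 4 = (p - 2)*(p + 2)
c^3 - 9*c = c*(c - 3)*(c + 3)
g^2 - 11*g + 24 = (g - 8)*(g - 3)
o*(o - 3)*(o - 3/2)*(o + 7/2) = o^4 - o^3 - 45*o^2/4 + 63*o/4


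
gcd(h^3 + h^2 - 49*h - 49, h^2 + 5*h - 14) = h + 7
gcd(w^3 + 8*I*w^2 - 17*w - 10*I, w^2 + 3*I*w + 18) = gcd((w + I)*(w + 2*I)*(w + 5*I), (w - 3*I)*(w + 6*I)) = 1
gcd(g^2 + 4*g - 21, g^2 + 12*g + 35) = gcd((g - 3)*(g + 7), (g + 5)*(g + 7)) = g + 7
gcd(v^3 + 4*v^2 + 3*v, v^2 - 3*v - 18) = v + 3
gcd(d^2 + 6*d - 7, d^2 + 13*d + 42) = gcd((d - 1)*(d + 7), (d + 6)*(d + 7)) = d + 7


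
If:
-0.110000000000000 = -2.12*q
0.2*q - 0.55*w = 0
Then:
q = 0.05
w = 0.02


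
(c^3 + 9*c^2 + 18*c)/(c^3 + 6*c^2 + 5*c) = (c^2 + 9*c + 18)/(c^2 + 6*c + 5)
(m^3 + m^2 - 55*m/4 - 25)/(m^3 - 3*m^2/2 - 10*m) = (m + 5/2)/m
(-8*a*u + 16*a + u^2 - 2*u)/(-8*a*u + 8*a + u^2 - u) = (u - 2)/(u - 1)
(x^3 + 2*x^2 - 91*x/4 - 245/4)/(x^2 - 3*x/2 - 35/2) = x + 7/2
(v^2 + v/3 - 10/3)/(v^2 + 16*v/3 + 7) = (3*v^2 + v - 10)/(3*v^2 + 16*v + 21)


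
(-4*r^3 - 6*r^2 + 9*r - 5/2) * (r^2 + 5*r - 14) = -4*r^5 - 26*r^4 + 35*r^3 + 253*r^2/2 - 277*r/2 + 35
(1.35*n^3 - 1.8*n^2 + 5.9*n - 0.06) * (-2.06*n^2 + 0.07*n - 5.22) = -2.781*n^5 + 3.8025*n^4 - 19.327*n^3 + 9.9326*n^2 - 30.8022*n + 0.3132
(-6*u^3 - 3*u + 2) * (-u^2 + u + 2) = 6*u^5 - 6*u^4 - 9*u^3 - 5*u^2 - 4*u + 4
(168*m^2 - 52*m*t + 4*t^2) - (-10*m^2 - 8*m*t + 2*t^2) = 178*m^2 - 44*m*t + 2*t^2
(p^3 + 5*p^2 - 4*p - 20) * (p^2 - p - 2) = p^5 + 4*p^4 - 11*p^3 - 26*p^2 + 28*p + 40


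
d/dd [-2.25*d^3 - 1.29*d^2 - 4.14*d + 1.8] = -6.75*d^2 - 2.58*d - 4.14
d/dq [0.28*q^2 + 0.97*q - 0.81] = 0.56*q + 0.97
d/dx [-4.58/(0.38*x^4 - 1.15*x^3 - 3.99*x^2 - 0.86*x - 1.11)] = (6.9616*x^3 - 15.801*x^2 - 36.5484*x - 3.9388)/(-0.38*x^4 + 1.15*x^3 + 3.99*x^2 + 0.86*x + 1.11)^2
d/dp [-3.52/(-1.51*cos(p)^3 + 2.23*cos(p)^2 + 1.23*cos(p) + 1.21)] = (15.9456*cos(p)^2 - 15.6992*cos(p) - 4.3296)*sin(p)/(-1.51*cos(p)^3 + 2.23*cos(p)^2 + 1.23*cos(p) + 1.21)^2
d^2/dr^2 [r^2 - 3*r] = 2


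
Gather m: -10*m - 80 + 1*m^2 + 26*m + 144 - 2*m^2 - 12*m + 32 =-m^2 + 4*m + 96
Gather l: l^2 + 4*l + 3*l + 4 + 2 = l^2 + 7*l + 6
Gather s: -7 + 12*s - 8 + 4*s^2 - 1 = 4*s^2 + 12*s - 16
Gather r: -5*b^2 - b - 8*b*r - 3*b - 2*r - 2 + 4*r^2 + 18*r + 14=-5*b^2 - 4*b + 4*r^2 + r*(16 - 8*b) + 12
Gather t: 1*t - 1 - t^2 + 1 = -t^2 + t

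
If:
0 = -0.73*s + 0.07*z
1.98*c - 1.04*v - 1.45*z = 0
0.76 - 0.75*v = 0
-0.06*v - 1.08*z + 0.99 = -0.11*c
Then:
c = 1.26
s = 0.09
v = 1.01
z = 0.99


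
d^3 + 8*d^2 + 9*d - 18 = (d - 1)*(d + 3)*(d + 6)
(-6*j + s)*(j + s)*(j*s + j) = -6*j^3*s - 6*j^3 - 5*j^2*s^2 - 5*j^2*s + j*s^3 + j*s^2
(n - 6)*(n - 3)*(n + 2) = n^3 - 7*n^2 + 36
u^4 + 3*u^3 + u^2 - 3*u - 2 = (u - 1)*(u + 1)^2*(u + 2)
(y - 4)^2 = y^2 - 8*y + 16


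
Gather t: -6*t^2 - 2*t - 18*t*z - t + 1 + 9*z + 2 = -6*t^2 + t*(-18*z - 3) + 9*z + 3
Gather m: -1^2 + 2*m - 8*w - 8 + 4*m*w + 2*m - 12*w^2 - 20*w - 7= m*(4*w + 4) - 12*w^2 - 28*w - 16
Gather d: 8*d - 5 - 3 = 8*d - 8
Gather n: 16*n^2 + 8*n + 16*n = 16*n^2 + 24*n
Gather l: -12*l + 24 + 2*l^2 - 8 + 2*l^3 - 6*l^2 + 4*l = 2*l^3 - 4*l^2 - 8*l + 16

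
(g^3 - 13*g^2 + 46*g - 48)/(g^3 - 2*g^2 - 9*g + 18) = (g - 8)/(g + 3)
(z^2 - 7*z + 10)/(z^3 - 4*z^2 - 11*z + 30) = 1/(z + 3)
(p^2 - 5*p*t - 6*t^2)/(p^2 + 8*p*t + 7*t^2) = (p - 6*t)/(p + 7*t)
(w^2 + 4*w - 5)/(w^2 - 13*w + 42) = (w^2 + 4*w - 5)/(w^2 - 13*w + 42)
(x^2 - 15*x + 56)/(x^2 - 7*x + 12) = (x^2 - 15*x + 56)/(x^2 - 7*x + 12)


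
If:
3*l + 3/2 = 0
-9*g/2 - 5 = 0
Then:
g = -10/9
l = -1/2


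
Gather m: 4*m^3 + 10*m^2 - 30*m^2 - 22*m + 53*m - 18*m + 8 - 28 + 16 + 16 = 4*m^3 - 20*m^2 + 13*m + 12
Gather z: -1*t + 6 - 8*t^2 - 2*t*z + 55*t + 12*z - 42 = -8*t^2 + 54*t + z*(12 - 2*t) - 36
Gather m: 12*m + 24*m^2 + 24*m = 24*m^2 + 36*m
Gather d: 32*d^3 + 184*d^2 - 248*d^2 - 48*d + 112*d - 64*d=32*d^3 - 64*d^2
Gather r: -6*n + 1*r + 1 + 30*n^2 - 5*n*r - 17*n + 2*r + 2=30*n^2 - 23*n + r*(3 - 5*n) + 3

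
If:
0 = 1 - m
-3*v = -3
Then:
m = 1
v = 1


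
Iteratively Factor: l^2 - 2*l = (l - 2)*(l)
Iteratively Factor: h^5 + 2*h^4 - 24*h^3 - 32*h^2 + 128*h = (h + 4)*(h^4 - 2*h^3 - 16*h^2 + 32*h) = (h + 4)^2*(h^3 - 6*h^2 + 8*h) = h*(h + 4)^2*(h^2 - 6*h + 8) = h*(h - 4)*(h + 4)^2*(h - 2)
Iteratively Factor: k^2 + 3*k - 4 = (k - 1)*(k + 4)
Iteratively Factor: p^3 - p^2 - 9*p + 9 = (p - 3)*(p^2 + 2*p - 3) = (p - 3)*(p + 3)*(p - 1)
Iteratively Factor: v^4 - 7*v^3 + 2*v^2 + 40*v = (v - 5)*(v^3 - 2*v^2 - 8*v) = v*(v - 5)*(v^2 - 2*v - 8) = v*(v - 5)*(v + 2)*(v - 4)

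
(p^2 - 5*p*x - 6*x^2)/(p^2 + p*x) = (p - 6*x)/p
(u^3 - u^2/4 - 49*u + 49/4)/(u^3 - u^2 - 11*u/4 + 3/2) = (4*u^3 - u^2 - 196*u + 49)/(4*u^3 - 4*u^2 - 11*u + 6)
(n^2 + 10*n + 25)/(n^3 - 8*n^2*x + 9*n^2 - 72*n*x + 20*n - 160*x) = (-n - 5)/(-n^2 + 8*n*x - 4*n + 32*x)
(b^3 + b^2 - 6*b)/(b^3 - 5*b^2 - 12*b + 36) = b/(b - 6)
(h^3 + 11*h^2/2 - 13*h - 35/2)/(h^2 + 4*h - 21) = (2*h^2 - 3*h - 5)/(2*(h - 3))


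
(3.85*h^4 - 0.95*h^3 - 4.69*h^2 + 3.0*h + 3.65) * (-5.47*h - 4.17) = -21.0595*h^5 - 10.858*h^4 + 29.6158*h^3 + 3.1473*h^2 - 32.4755*h - 15.2205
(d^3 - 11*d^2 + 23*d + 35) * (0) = 0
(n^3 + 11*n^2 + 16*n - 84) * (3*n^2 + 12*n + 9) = 3*n^5 + 45*n^4 + 189*n^3 + 39*n^2 - 864*n - 756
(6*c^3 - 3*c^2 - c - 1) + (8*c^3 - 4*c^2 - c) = 14*c^3 - 7*c^2 - 2*c - 1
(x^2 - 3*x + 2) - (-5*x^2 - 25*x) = 6*x^2 + 22*x + 2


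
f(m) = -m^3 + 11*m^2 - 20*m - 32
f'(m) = -3*m^2 + 22*m - 20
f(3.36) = -12.95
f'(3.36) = 20.05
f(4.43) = 8.34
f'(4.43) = 18.59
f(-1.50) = 26.12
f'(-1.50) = -59.75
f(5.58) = 25.16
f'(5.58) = 9.35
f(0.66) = -40.70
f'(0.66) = -6.79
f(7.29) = 19.36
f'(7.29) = -19.05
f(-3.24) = 182.29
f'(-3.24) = -122.77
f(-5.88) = 669.22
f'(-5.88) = -253.08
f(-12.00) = 3520.00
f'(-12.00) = -716.00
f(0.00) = -32.00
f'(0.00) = -20.00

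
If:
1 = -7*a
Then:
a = -1/7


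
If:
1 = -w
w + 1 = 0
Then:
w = -1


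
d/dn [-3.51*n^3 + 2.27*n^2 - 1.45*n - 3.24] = -10.53*n^2 + 4.54*n - 1.45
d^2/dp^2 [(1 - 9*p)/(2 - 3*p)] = 90/(3*p - 2)^3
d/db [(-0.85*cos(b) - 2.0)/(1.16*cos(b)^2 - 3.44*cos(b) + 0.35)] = (-0.986*cos(b)^2 - 4.64*cos(b) + 7.1775)*sin(b)/(1.3456*cos(b)^4 - 7.9808*cos(b)^3 + 12.6456*cos(b)^2 - 2.408*cos(b) + 0.1225)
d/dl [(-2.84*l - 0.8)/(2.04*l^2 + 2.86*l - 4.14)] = (5.7936*l^2 + 3.264*l + 14.0456)/(4.1616*l^4 + 11.6688*l^3 - 8.7116*l^2 - 23.6808*l + 17.1396)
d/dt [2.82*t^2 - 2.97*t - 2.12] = 5.64*t - 2.97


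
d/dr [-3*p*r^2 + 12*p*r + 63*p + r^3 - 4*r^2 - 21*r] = -6*p*r + 12*p + 3*r^2 - 8*r - 21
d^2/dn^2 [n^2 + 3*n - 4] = 2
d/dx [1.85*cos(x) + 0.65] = -1.85*sin(x)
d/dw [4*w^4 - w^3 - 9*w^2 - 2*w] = 16*w^3 - 3*w^2 - 18*w - 2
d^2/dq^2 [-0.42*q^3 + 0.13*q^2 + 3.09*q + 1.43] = 0.26 - 2.52*q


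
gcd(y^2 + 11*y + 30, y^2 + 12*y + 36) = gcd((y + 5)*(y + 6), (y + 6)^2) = y + 6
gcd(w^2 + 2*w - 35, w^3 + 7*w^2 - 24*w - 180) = w - 5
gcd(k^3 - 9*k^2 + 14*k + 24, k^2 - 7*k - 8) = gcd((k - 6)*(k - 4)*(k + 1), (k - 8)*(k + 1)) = k + 1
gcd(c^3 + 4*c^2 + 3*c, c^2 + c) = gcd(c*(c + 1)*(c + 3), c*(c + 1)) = c^2 + c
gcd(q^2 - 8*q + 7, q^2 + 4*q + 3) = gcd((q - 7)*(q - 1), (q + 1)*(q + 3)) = 1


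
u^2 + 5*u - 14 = (u - 2)*(u + 7)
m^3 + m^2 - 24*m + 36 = (m - 3)*(m - 2)*(m + 6)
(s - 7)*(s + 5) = s^2 - 2*s - 35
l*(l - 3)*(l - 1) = l^3 - 4*l^2 + 3*l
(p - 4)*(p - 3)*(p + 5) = p^3 - 2*p^2 - 23*p + 60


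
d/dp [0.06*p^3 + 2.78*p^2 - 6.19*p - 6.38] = 0.18*p^2 + 5.56*p - 6.19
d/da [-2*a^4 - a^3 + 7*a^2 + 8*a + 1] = -8*a^3 - 3*a^2 + 14*a + 8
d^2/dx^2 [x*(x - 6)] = 2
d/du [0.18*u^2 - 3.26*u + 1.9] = 0.36*u - 3.26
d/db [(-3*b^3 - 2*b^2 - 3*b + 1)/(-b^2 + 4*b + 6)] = (3*b^4 - 24*b^3 - 65*b^2 - 22*b - 22)/(b^4 - 8*b^3 + 4*b^2 + 48*b + 36)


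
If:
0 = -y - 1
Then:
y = -1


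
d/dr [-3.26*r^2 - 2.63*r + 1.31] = -6.52*r - 2.63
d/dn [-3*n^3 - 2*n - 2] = -9*n^2 - 2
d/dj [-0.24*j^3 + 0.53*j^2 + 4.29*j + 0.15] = -0.72*j^2 + 1.06*j + 4.29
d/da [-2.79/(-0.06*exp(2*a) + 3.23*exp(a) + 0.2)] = (9.0117 - 0.3348*exp(a))*exp(a)/(-0.06*exp(2*a) + 3.23*exp(a) + 0.2)^2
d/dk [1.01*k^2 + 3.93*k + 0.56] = 2.02*k + 3.93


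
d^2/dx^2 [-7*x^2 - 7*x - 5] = -14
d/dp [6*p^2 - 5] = 12*p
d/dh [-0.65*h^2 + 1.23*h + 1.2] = 1.23 - 1.3*h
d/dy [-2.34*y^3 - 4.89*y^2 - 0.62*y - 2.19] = -7.02*y^2 - 9.78*y - 0.62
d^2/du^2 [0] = 0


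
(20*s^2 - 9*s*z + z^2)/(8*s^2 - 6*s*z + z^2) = (-5*s + z)/(-2*s + z)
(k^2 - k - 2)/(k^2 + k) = (k - 2)/k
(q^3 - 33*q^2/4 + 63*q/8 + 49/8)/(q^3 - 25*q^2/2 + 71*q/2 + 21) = (q - 7/4)/(q - 6)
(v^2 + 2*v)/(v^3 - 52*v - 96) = v/(v^2 - 2*v - 48)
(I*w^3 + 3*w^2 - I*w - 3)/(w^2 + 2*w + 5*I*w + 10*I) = (I*w^3 + 3*w^2 - I*w - 3)/(w^2 + w*(2 + 5*I) + 10*I)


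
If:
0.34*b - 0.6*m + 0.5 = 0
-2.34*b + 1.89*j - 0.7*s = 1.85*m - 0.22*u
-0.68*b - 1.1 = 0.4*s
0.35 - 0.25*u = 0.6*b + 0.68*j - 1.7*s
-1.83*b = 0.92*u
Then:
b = -1.06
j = -1.68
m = 0.23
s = -0.94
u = 2.11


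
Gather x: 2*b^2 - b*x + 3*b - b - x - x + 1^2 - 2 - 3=2*b^2 + 2*b + x*(-b - 2) - 4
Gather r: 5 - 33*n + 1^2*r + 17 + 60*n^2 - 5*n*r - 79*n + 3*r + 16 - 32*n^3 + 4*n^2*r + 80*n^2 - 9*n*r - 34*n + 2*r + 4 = -32*n^3 + 140*n^2 - 146*n + r*(4*n^2 - 14*n + 6) + 42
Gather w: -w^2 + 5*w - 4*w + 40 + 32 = -w^2 + w + 72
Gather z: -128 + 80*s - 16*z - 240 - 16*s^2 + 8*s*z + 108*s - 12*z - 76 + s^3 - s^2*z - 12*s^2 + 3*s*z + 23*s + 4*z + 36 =s^3 - 28*s^2 + 211*s + z*(-s^2 + 11*s - 24) - 408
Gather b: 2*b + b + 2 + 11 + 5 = 3*b + 18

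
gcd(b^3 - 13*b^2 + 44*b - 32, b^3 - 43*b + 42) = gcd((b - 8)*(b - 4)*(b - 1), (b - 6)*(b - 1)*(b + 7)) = b - 1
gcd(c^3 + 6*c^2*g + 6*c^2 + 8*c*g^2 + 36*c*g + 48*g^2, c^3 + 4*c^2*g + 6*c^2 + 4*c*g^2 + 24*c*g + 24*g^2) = c^2 + 2*c*g + 6*c + 12*g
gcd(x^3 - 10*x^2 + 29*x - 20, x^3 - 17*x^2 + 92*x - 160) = x^2 - 9*x + 20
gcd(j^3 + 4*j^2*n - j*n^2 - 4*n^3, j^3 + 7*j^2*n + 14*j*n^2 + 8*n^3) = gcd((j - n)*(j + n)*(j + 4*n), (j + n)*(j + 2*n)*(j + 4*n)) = j^2 + 5*j*n + 4*n^2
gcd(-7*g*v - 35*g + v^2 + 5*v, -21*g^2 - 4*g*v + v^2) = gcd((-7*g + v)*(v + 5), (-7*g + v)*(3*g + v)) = -7*g + v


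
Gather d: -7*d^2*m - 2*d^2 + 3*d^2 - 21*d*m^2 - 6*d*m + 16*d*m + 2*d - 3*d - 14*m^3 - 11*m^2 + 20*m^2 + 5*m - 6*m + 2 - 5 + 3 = d^2*(1 - 7*m) + d*(-21*m^2 + 10*m - 1) - 14*m^3 + 9*m^2 - m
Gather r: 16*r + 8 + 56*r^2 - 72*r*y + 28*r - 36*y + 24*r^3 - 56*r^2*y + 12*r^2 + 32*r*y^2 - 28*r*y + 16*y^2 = 24*r^3 + r^2*(68 - 56*y) + r*(32*y^2 - 100*y + 44) + 16*y^2 - 36*y + 8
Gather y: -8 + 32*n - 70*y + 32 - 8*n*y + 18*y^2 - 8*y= 32*n + 18*y^2 + y*(-8*n - 78) + 24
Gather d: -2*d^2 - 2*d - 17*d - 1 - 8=-2*d^2 - 19*d - 9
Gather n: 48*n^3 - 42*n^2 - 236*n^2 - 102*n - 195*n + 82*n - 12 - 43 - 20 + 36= 48*n^3 - 278*n^2 - 215*n - 39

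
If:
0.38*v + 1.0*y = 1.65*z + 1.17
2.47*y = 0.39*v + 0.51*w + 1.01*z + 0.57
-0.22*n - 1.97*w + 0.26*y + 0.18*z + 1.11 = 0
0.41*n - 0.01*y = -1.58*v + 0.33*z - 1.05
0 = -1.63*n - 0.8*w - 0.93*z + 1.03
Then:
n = 1.22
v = -1.25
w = 0.26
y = -0.43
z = -1.25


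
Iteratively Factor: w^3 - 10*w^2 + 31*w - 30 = (w - 3)*(w^2 - 7*w + 10) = (w - 5)*(w - 3)*(w - 2)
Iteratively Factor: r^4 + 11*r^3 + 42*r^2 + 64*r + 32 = (r + 1)*(r^3 + 10*r^2 + 32*r + 32) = (r + 1)*(r + 4)*(r^2 + 6*r + 8) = (r + 1)*(r + 2)*(r + 4)*(r + 4)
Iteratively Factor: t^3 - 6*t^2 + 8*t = (t - 2)*(t^2 - 4*t) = (t - 4)*(t - 2)*(t)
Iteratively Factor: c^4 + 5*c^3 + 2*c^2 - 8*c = (c)*(c^3 + 5*c^2 + 2*c - 8) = c*(c + 4)*(c^2 + c - 2) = c*(c + 2)*(c + 4)*(c - 1)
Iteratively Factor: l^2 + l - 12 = (l - 3)*(l + 4)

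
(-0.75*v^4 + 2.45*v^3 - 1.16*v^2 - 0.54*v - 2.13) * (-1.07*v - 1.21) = 0.8025*v^5 - 1.714*v^4 - 1.7233*v^3 + 1.9814*v^2 + 2.9325*v + 2.5773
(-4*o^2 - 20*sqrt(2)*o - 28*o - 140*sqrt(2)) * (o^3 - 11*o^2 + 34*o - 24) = -4*o^5 - 20*sqrt(2)*o^4 + 16*o^4 + 80*sqrt(2)*o^3 + 172*o^3 - 856*o^2 + 860*sqrt(2)*o^2 - 4280*sqrt(2)*o + 672*o + 3360*sqrt(2)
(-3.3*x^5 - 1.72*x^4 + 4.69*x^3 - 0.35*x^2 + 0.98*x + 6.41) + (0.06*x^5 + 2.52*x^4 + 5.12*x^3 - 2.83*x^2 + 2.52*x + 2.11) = -3.24*x^5 + 0.8*x^4 + 9.81*x^3 - 3.18*x^2 + 3.5*x + 8.52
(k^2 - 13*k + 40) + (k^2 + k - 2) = 2*k^2 - 12*k + 38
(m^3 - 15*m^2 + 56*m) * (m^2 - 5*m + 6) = m^5 - 20*m^4 + 137*m^3 - 370*m^2 + 336*m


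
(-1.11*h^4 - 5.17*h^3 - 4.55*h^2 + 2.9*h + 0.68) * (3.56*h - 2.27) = -3.9516*h^5 - 15.8855*h^4 - 4.4621*h^3 + 20.6525*h^2 - 4.1622*h - 1.5436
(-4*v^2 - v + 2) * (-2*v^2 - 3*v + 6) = 8*v^4 + 14*v^3 - 25*v^2 - 12*v + 12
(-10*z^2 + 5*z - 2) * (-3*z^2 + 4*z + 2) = 30*z^4 - 55*z^3 + 6*z^2 + 2*z - 4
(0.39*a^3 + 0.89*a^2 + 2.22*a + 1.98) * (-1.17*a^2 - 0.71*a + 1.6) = -0.4563*a^5 - 1.3182*a^4 - 2.6053*a^3 - 2.4688*a^2 + 2.1462*a + 3.168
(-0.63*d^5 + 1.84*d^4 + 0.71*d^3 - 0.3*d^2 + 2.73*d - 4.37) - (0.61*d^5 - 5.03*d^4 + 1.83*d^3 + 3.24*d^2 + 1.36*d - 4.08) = -1.24*d^5 + 6.87*d^4 - 1.12*d^3 - 3.54*d^2 + 1.37*d - 0.29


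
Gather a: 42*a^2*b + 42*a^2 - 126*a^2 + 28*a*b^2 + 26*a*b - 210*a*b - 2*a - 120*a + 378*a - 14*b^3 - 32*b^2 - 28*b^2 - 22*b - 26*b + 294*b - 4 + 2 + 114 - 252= a^2*(42*b - 84) + a*(28*b^2 - 184*b + 256) - 14*b^3 - 60*b^2 + 246*b - 140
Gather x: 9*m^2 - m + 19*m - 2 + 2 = 9*m^2 + 18*m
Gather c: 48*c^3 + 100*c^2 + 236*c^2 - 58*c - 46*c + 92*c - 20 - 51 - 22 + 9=48*c^3 + 336*c^2 - 12*c - 84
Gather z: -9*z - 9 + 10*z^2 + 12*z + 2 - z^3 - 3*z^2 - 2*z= -z^3 + 7*z^2 + z - 7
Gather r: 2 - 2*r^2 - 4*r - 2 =-2*r^2 - 4*r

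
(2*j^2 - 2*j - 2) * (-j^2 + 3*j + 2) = -2*j^4 + 8*j^3 - 10*j - 4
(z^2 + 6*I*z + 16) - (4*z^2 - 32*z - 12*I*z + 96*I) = -3*z^2 + 32*z + 18*I*z + 16 - 96*I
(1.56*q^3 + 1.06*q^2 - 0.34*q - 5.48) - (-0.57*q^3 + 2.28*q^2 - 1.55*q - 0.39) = 2.13*q^3 - 1.22*q^2 + 1.21*q - 5.09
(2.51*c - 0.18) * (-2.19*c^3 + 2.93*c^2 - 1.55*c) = -5.4969*c^4 + 7.7485*c^3 - 4.4179*c^2 + 0.279*c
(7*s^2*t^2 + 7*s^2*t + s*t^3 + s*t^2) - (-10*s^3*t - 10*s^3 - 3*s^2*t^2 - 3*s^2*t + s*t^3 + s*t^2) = 10*s^3*t + 10*s^3 + 10*s^2*t^2 + 10*s^2*t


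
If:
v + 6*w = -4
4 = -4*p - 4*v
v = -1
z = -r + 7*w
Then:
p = 0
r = -z - 7/2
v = -1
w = -1/2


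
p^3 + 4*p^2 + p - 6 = (p - 1)*(p + 2)*(p + 3)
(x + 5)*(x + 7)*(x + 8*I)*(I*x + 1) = I*x^4 - 7*x^3 + 12*I*x^3 - 84*x^2 + 43*I*x^2 - 245*x + 96*I*x + 280*I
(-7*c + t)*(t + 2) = -7*c*t - 14*c + t^2 + 2*t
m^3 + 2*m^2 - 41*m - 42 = (m - 6)*(m + 1)*(m + 7)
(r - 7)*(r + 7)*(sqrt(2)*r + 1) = sqrt(2)*r^3 + r^2 - 49*sqrt(2)*r - 49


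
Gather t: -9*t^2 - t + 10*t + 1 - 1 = -9*t^2 + 9*t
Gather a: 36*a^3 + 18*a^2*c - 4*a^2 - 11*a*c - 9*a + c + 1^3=36*a^3 + a^2*(18*c - 4) + a*(-11*c - 9) + c + 1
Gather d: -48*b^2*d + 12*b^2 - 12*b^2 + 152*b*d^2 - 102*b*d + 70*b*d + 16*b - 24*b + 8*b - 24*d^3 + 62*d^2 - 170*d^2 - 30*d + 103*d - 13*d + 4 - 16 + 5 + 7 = -24*d^3 + d^2*(152*b - 108) + d*(-48*b^2 - 32*b + 60)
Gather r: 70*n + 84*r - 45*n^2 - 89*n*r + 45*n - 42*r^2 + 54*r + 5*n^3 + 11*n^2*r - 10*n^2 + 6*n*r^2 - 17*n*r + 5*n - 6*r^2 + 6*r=5*n^3 - 55*n^2 + 120*n + r^2*(6*n - 48) + r*(11*n^2 - 106*n + 144)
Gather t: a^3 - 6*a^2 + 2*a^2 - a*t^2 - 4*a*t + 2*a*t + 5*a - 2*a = a^3 - 4*a^2 - a*t^2 - 2*a*t + 3*a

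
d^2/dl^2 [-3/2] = 0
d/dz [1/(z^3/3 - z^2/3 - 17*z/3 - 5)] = 3*(-3*z^2 + 2*z + 17)/(-z^3 + z^2 + 17*z + 15)^2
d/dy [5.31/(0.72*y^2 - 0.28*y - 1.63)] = (1.4868 - 7.6464*y)/(-0.72*y^2 + 0.28*y + 1.63)^2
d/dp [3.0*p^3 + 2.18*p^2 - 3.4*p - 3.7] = 9.0*p^2 + 4.36*p - 3.4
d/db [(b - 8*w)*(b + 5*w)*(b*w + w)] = w*(3*b^2 - 6*b*w + 2*b - 40*w^2 - 3*w)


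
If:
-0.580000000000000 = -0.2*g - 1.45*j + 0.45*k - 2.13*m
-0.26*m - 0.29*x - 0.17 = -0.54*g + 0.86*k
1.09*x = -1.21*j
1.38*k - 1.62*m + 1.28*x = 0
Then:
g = 0.281740282569761*x + 0.901498430068082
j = -0.900826446280992*x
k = 0.292939969533994 - 0.317427854342451*x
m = 0.519721951239147*x + 0.249541455528958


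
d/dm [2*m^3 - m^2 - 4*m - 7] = 6*m^2 - 2*m - 4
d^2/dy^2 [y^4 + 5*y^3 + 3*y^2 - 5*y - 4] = 12*y^2 + 30*y + 6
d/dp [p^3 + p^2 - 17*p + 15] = 3*p^2 + 2*p - 17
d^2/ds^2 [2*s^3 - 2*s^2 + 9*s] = 12*s - 4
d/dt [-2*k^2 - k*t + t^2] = -k + 2*t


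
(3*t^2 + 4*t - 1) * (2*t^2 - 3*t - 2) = 6*t^4 - t^3 - 20*t^2 - 5*t + 2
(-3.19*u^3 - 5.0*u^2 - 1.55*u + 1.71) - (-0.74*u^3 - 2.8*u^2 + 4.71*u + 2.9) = -2.45*u^3 - 2.2*u^2 - 6.26*u - 1.19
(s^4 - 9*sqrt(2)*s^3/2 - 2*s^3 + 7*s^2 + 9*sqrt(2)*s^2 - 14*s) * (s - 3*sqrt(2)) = s^5 - 15*sqrt(2)*s^4/2 - 2*s^4 + 15*sqrt(2)*s^3 + 34*s^3 - 68*s^2 - 21*sqrt(2)*s^2 + 42*sqrt(2)*s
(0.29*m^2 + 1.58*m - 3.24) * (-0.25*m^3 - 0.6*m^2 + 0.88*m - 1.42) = -0.0725*m^5 - 0.569*m^4 + 0.1172*m^3 + 2.9226*m^2 - 5.0948*m + 4.6008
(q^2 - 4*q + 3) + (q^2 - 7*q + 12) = 2*q^2 - 11*q + 15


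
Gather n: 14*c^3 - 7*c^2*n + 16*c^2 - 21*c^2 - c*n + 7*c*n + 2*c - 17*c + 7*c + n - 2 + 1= 14*c^3 - 5*c^2 - 8*c + n*(-7*c^2 + 6*c + 1) - 1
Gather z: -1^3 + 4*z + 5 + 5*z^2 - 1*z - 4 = 5*z^2 + 3*z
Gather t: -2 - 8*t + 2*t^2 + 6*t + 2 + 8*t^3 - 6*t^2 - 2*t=8*t^3 - 4*t^2 - 4*t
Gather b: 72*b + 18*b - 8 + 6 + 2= 90*b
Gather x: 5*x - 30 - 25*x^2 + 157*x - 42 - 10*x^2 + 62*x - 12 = -35*x^2 + 224*x - 84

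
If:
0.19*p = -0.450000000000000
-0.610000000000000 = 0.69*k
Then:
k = -0.88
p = -2.37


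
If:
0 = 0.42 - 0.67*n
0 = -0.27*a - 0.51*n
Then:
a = -1.18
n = 0.63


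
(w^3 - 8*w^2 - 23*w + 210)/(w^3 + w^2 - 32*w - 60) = (w - 7)/(w + 2)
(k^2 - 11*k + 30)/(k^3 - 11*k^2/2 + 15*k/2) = 2*(k^2 - 11*k + 30)/(k*(2*k^2 - 11*k + 15))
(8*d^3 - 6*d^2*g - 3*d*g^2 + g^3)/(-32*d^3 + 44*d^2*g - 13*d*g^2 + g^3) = (-2*d - g)/(8*d - g)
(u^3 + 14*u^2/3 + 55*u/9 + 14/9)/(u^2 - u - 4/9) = (3*u^2 + 13*u + 14)/(3*u - 4)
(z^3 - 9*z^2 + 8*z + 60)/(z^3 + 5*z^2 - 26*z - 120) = (z^2 - 4*z - 12)/(z^2 + 10*z + 24)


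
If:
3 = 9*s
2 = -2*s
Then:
No Solution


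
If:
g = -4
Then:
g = -4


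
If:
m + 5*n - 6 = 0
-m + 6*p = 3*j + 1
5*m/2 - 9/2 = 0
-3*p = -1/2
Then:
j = -3/5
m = 9/5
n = 21/25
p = 1/6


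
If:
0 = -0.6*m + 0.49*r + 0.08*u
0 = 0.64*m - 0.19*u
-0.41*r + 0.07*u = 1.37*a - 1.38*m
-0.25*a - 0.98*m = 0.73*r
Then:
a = 0.00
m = 0.00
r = 0.00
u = 0.00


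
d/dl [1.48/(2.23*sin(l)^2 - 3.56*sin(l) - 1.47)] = (5.2688 - 6.6008*sin(l))*cos(l)/(-2.23*sin(l)^2 + 3.56*sin(l) + 1.47)^2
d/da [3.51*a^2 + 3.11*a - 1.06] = 7.02*a + 3.11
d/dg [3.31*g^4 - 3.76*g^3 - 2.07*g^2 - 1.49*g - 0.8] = 13.24*g^3 - 11.28*g^2 - 4.14*g - 1.49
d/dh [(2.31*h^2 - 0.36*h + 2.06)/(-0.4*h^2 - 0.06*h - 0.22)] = (-0.2826*h^2 + 0.6316*h + 0.2028)/(0.16*h^4 + 0.048*h^3 + 0.1796*h^2 + 0.0264*h + 0.0484)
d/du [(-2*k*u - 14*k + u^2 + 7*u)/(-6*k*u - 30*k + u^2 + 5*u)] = ((-6*k + 2*u + 5)*(2*k*u + 14*k - u^2 - 7*u) + (2*k - 2*u - 7)*(6*k*u + 30*k - u^2 - 5*u))/(6*k*u + 30*k - u^2 - 5*u)^2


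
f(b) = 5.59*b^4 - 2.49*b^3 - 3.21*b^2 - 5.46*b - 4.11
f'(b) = 22.36*b^3 - 7.47*b^2 - 6.42*b - 5.46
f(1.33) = -5.42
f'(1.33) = 25.39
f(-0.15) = -3.35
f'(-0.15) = -4.74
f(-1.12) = 10.27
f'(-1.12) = -39.05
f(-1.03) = 7.12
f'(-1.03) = -31.21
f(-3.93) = 1452.38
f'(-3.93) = -1452.82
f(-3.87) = 1367.15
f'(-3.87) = -1388.49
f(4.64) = 2243.80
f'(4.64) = 2037.63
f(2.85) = 265.41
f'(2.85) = 433.18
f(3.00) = 336.18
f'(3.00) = 511.77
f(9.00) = 34547.52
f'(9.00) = 15632.13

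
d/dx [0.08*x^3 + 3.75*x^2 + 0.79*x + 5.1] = 0.24*x^2 + 7.5*x + 0.79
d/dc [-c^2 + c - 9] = 1 - 2*c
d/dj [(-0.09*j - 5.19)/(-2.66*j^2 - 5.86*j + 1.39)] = (0.2394*j^2 + 0.5274*j - (0.09*j + 5.19)*(5.32*j + 5.86) - 0.1251)/(2.66*j^2 + 5.86*j - 1.39)^2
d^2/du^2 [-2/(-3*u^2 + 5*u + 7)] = 4*(9*u^2 - 15*u - (6*u - 5)^2 - 21)/(-3*u^2 + 5*u + 7)^3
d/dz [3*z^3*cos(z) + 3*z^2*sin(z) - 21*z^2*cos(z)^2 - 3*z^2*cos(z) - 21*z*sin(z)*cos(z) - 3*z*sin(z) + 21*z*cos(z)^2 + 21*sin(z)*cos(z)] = -3*z^3*sin(z) + 3*z^2*sin(z) + 21*z^2*sin(2*z) + 12*z^2*cos(z) + 6*z*sin(z) - 21*z*sin(2*z) - 9*z*cos(z) - 42*z*cos(2*z) - 21*z - 3*sin(z) - 21*sin(2*z)/2 + 63*cos(2*z)/2 + 21/2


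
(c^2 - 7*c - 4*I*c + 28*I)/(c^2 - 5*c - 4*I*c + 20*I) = (c - 7)/(c - 5)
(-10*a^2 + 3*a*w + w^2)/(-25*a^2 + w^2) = (-2*a + w)/(-5*a + w)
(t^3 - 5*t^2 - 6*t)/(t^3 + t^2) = (t - 6)/t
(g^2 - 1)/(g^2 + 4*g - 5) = (g + 1)/(g + 5)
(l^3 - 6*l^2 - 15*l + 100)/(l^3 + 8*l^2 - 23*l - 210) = (l^2 - l - 20)/(l^2 + 13*l + 42)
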